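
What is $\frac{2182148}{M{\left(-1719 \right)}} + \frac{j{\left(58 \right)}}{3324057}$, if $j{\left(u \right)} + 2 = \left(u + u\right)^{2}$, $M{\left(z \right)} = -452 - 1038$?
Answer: $- \frac{3626782143988}{2476422465} \approx -1464.5$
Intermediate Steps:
$M{\left(z \right)} = -1490$
$j{\left(u \right)} = -2 + 4 u^{2}$ ($j{\left(u \right)} = -2 + \left(u + u\right)^{2} = -2 + \left(2 u\right)^{2} = -2 + 4 u^{2}$)
$\frac{2182148}{M{\left(-1719 \right)}} + \frac{j{\left(58 \right)}}{3324057} = \frac{2182148}{-1490} + \frac{-2 + 4 \cdot 58^{2}}{3324057} = 2182148 \left(- \frac{1}{1490}\right) + \left(-2 + 4 \cdot 3364\right) \frac{1}{3324057} = - \frac{1091074}{745} + \left(-2 + 13456\right) \frac{1}{3324057} = - \frac{1091074}{745} + 13454 \cdot \frac{1}{3324057} = - \frac{1091074}{745} + \frac{13454}{3324057} = - \frac{3626782143988}{2476422465}$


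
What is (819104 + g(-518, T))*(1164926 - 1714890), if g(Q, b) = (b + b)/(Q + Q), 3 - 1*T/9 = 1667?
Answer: -116677845604736/259 ≈ -4.5049e+11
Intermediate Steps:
T = -14976 (T = 27 - 9*1667 = 27 - 15003 = -14976)
g(Q, b) = b/Q (g(Q, b) = (2*b)/((2*Q)) = (2*b)*(1/(2*Q)) = b/Q)
(819104 + g(-518, T))*(1164926 - 1714890) = (819104 - 14976/(-518))*(1164926 - 1714890) = (819104 - 14976*(-1/518))*(-549964) = (819104 + 7488/259)*(-549964) = (212155424/259)*(-549964) = -116677845604736/259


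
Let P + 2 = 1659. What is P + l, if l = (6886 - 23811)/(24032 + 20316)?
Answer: 73467711/44348 ≈ 1656.6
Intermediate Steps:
P = 1657 (P = -2 + 1659 = 1657)
l = -16925/44348 ≈ -0.38164
P + l = 1657 - 16925/44348 = 73467711/44348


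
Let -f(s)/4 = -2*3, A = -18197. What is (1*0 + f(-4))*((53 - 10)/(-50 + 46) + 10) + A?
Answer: -18215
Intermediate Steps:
f(s) = 24 (f(s) = -(-8)*3 = -4*(-6) = 24)
(1*0 + f(-4))*((53 - 10)/(-50 + 46) + 10) + A = (1*0 + 24)*((53 - 10)/(-50 + 46) + 10) - 18197 = (0 + 24)*(43/(-4) + 10) - 18197 = 24*(43*(-¼) + 10) - 18197 = 24*(-43/4 + 10) - 18197 = 24*(-¾) - 18197 = -18 - 18197 = -18215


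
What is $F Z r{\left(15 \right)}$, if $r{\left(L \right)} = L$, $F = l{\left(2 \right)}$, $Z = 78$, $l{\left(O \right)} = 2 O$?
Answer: $4680$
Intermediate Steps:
$F = 4$ ($F = 2 \cdot 2 = 4$)
$F Z r{\left(15 \right)} = 4 \cdot 78 \cdot 15 = 312 \cdot 15 = 4680$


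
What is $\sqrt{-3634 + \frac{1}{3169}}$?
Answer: $\frac{i \sqrt{36494663505}}{3169} \approx 60.283 i$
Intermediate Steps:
$\sqrt{-3634 + \frac{1}{3169}} = \sqrt{- \frac{11516145}{3169}} = \frac{i \sqrt{36494663505}}{3169}$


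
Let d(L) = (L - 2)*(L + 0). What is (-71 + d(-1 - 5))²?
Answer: 529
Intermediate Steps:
d(L) = L*(-2 + L) (d(L) = (-2 + L)*L = L*(-2 + L))
(-71 + d(-1 - 5))² = (-71 + (-1 - 5)*(-2 + (-1 - 5)))² = (-71 - 6*(-2 - 6))² = (-71 - 6*(-8))² = (-71 + 48)² = (-23)² = 529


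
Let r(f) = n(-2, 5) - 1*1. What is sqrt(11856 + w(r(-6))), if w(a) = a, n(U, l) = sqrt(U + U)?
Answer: sqrt(11855 + 2*I) ≈ 108.88 + 0.0092*I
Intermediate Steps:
n(U, l) = sqrt(2)*sqrt(U) (n(U, l) = sqrt(2*U) = sqrt(2)*sqrt(U))
r(f) = -1 + 2*I (r(f) = sqrt(2)*sqrt(-2) - 1*1 = sqrt(2)*(I*sqrt(2)) - 1 = 2*I - 1 = -1 + 2*I)
sqrt(11856 + w(r(-6))) = sqrt(11856 + (-1 + 2*I)) = sqrt(11855 + 2*I)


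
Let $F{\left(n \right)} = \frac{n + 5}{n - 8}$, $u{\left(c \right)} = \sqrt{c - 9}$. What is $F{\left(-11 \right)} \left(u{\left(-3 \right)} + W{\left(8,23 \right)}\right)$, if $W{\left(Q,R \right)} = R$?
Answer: $\frac{138}{19} + \frac{12 i \sqrt{3}}{19} \approx 7.2632 + 1.0939 i$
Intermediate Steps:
$u{\left(c \right)} = \sqrt{-9 + c}$
$F{\left(n \right)} = \frac{5 + n}{-8 + n}$
$F{\left(-11 \right)} \left(u{\left(-3 \right)} + W{\left(8,23 \right)}\right) = \frac{5 - 11}{-8 - 11} \left(\sqrt{-9 - 3} + 23\right) = \frac{1}{-19} \left(-6\right) \left(\sqrt{-12} + 23\right) = \left(- \frac{1}{19}\right) \left(-6\right) \left(2 i \sqrt{3} + 23\right) = \frac{6 \left(23 + 2 i \sqrt{3}\right)}{19} = \frac{138}{19} + \frac{12 i \sqrt{3}}{19}$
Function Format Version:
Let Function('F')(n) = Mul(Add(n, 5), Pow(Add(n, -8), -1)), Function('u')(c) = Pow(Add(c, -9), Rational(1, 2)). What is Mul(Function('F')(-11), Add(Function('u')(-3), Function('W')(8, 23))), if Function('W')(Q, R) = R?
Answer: Add(Rational(138, 19), Mul(Rational(12, 19), I, Pow(3, Rational(1, 2)))) ≈ Add(7.2632, Mul(1.0939, I))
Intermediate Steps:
Function('u')(c) = Pow(Add(-9, c), Rational(1, 2))
Function('F')(n) = Mul(Pow(Add(-8, n), -1), Add(5, n)) (Function('F')(n) = Mul(Add(5, n), Pow(Add(-8, n), -1)) = Mul(Pow(Add(-8, n), -1), Add(5, n)))
Mul(Function('F')(-11), Add(Function('u')(-3), Function('W')(8, 23))) = Mul(Mul(Pow(Add(-8, -11), -1), Add(5, -11)), Add(Pow(Add(-9, -3), Rational(1, 2)), 23)) = Mul(Mul(Pow(-19, -1), -6), Add(Pow(-12, Rational(1, 2)), 23)) = Mul(Mul(Rational(-1, 19), -6), Add(Mul(2, I, Pow(3, Rational(1, 2))), 23)) = Mul(Rational(6, 19), Add(23, Mul(2, I, Pow(3, Rational(1, 2))))) = Add(Rational(138, 19), Mul(Rational(12, 19), I, Pow(3, Rational(1, 2))))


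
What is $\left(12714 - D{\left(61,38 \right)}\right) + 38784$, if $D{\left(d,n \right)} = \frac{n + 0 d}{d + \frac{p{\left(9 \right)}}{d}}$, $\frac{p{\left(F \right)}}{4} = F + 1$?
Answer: $\frac{193681660}{3761} \approx 51497.0$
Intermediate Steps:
$p{\left(F \right)} = 4 + 4 F$ ($p{\left(F \right)} = 4 \left(F + 1\right) = 4 \left(1 + F\right) = 4 + 4 F$)
$D{\left(d,n \right)} = \frac{n}{d + \frac{40}{d}}$ ($D{\left(d,n \right)} = \frac{n + 0 d}{d + \frac{4 + 4 \cdot 9}{d}} = \frac{n + 0}{d + \frac{4 + 36}{d}} = \frac{n}{d + \frac{40}{d}}$)
$\left(12714 - D{\left(61,38 \right)}\right) + 38784 = \left(12714 - 61 \cdot 38 \frac{1}{40 + 61^{2}}\right) + 38784 = \left(12714 - 61 \cdot 38 \frac{1}{40 + 3721}\right) + 38784 = \left(12714 - 61 \cdot 38 \cdot \frac{1}{3761}\right) + 38784 = \left(12714 - \frac{2318}{3761}\right) + 38784 = \frac{47815036}{3761} + 38784 = \frac{193681660}{3761}$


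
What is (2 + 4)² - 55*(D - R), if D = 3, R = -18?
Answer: -1119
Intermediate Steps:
(2 + 4)² - 55*(D - R) = (2 + 4)² - 55*(3 - 1*(-18)) = 6² - 55*(3 + 18) = 36 - 55*21 = 36 - 1155 = -1119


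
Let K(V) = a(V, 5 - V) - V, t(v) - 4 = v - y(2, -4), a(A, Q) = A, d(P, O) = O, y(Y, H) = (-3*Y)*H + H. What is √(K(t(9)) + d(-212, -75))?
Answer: 5*I*√3 ≈ 8.6602*I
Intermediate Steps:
y(Y, H) = H - 3*H*Y (y(Y, H) = -3*H*Y + H = H - 3*H*Y)
t(v) = -16 + v (t(v) = 4 + (v - (-4)*(1 - 3*2)) = 4 + (v - (-4)*(1 - 6)) = 4 + (v - (-4)*(-5)) = 4 + (v - 1*20) = 4 + (v - 20) = 4 + (-20 + v) = -16 + v)
K(V) = 0 (K(V) = V - V = 0)
√(K(t(9)) + d(-212, -75)) = √(0 - 75) = √(-75) = 5*I*√3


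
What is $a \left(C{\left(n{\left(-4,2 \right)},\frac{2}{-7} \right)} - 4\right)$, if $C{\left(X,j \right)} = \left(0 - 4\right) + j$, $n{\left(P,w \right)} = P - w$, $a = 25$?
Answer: $- \frac{1450}{7} \approx -207.14$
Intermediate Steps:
$C{\left(X,j \right)} = -4 + j$
$a \left(C{\left(n{\left(-4,2 \right)},\frac{2}{-7} \right)} - 4\right) = 25 \left(\left(-4 + \frac{2}{-7}\right) - 4\right) = 25 \left(\left(-4 + 2 \left(- \frac{1}{7}\right)\right) - 4\right) = 25 \left(\left(-4 - \frac{2}{7}\right) - 4\right) = 25 \left(- \frac{30}{7} - 4\right) = 25 \left(- \frac{58}{7}\right) = - \frac{1450}{7}$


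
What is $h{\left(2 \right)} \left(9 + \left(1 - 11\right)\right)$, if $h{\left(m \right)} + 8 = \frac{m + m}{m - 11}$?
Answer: $\frac{76}{9} \approx 8.4444$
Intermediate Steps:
$h{\left(m \right)} = -8 + \frac{2 m}{-11 + m}$ ($h{\left(m \right)} = -8 + \frac{m + m}{m - 11} = -8 + \frac{2 m}{-11 + m}$)
$h{\left(2 \right)} \left(9 + \left(1 - 11\right)\right) = \frac{2 \left(44 - 6\right)}{-11 + 2} \left(9 + \left(1 - 11\right)\right) = \frac{2 \left(44 - 6\right)}{-9} \left(9 - 10\right) = 2 \left(- \frac{1}{9}\right) 38 \left(-1\right) = \left(- \frac{76}{9}\right) \left(-1\right) = \frac{76}{9}$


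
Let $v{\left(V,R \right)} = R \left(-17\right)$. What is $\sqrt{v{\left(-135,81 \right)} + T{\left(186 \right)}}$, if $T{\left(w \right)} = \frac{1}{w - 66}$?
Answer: $\frac{i \sqrt{4957170}}{60} \approx 37.108 i$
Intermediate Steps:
$T{\left(w \right)} = \frac{1}{-66 + w}$
$v{\left(V,R \right)} = - 17 R$
$\sqrt{v{\left(-135,81 \right)} + T{\left(186 \right)}} = \sqrt{\left(-17\right) 81 + \frac{1}{-66 + 186}} = \sqrt{-1377 + \frac{1}{120}} = \sqrt{- \frac{165239}{120}} = \frac{i \sqrt{4957170}}{60}$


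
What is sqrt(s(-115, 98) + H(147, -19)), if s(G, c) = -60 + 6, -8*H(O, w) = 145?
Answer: I*sqrt(1154)/4 ≈ 8.4926*I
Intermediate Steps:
H(O, w) = -145/8 (H(O, w) = -1/8*145 = -145/8)
s(G, c) = -54
sqrt(s(-115, 98) + H(147, -19)) = sqrt(-54 - 145/8) = sqrt(-577/8) = I*sqrt(1154)/4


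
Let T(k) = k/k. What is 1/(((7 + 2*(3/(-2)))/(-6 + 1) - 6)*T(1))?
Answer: -5/34 ≈ -0.14706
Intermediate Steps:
T(k) = 1
1/(((7 + 2*(3/(-2)))/(-6 + 1) - 6)*T(1)) = 1/(((7 + 2*(3/(-2)))/(-6 + 1) - 6)*1) = 1/(((7 + 2*(3*(-½)))/(-5) - 6)*1) = 1/(((7 + 2*(-3/2))*(-⅕) - 6)*1) = 1/(((7 - 3)*(-⅕) - 6)*1) = 1/((4*(-⅕) - 6)*1) = 1/((-⅘ - 6)*1) = 1/(-34/5*1) = 1/(-34/5) = -5/34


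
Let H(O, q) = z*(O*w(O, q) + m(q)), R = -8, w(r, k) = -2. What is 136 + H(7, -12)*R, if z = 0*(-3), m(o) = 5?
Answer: 136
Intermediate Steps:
z = 0
H(O, q) = 0 (H(O, q) = 0*(O*(-2) + 5) = 0*(-2*O + 5) = 0*(5 - 2*O) = 0)
136 + H(7, -12)*R = 136 + 0*(-8) = 136 + 0 = 136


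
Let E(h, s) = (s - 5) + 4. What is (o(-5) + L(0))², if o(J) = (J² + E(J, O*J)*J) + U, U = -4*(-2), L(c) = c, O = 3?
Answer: 12769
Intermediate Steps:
E(h, s) = -1 + s (E(h, s) = (-5 + s) + 4 = -1 + s)
U = 8
o(J) = 8 + J² + J*(-1 + 3*J) (o(J) = (J² + (-1 + 3*J)*J) + 8 = (J² + J*(-1 + 3*J)) + 8 = 8 + J² + J*(-1 + 3*J))
(o(-5) + L(0))² = ((8 - 1*(-5) + 4*(-5)²) + 0)² = ((8 + 5 + 4*25) + 0)² = ((8 + 5 + 100) + 0)² = (113 + 0)² = 113² = 12769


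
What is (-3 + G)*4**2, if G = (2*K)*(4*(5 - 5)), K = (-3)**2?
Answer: -48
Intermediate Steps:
K = 9
G = 0 (G = (2*9)*(4*(5 - 5)) = 18*(4*0) = 18*0 = 0)
(-3 + G)*4**2 = (-3 + 0)*4**2 = -3*16 = -48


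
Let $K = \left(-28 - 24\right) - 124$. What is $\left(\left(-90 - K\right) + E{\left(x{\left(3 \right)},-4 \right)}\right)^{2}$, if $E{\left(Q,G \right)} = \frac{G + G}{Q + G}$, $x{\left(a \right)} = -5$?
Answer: $\frac{611524}{81} \approx 7549.7$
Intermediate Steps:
$K = -176$ ($K = \left(-28 - 24\right) - 124 = -52 - 124 = -176$)
$E{\left(Q,G \right)} = \frac{2 G}{G + Q}$
$\left(\left(-90 - K\right) + E{\left(x{\left(3 \right)},-4 \right)}\right)^{2} = \left(\left(-90 - -176\right) + 2 \left(-4\right) \frac{1}{-4 - 5}\right)^{2} = \left(\left(-90 + 176\right) + 2 \left(-4\right) \frac{1}{-9}\right)^{2} = \left(86 + 2 \left(-4\right) \left(- \frac{1}{9}\right)\right)^{2} = \left(86 + \frac{8}{9}\right)^{2} = \left(\frac{782}{9}\right)^{2} = \frac{611524}{81}$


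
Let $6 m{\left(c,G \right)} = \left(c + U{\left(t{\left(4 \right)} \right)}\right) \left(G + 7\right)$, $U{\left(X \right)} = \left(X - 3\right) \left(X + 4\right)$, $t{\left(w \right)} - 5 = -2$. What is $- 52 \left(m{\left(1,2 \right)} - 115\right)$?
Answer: $5902$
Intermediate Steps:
$t{\left(w \right)} = 3$ ($t{\left(w \right)} = 5 - 2 = 3$)
$U{\left(X \right)} = \left(-3 + X\right) \left(4 + X\right)$
$m{\left(c,G \right)} = \frac{c \left(7 + G\right)}{6}$ ($m{\left(c,G \right)} = \frac{\left(c + \left(-12 + 3 + 3^{2}\right)\right) \left(G + 7\right)}{6} = \frac{\left(c + \left(-12 + 3 + 9\right)\right) \left(7 + G\right)}{6} = \frac{\left(c + 0\right) \left(7 + G\right)}{6} = \frac{c \left(7 + G\right)}{6}$)
$- 52 \left(m{\left(1,2 \right)} - 115\right) = - 52 \left(\frac{1}{6} \cdot 1 \left(7 + 2\right) - 115\right) = - 52 \left(\frac{1}{6} \cdot 1 \cdot 9 - 115\right) = - 52 \left(\frac{3}{2} - 115\right) = \left(-52\right) \left(- \frac{227}{2}\right) = 5902$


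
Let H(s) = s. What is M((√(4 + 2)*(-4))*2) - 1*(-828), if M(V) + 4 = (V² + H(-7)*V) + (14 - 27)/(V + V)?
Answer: 1208 + 5389*√6/96 ≈ 1345.5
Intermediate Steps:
M(V) = -4 + V² - 7*V - 13/(2*V) (M(V) = -4 + ((V² - 7*V) + (14 - 27)/(V + V)) = -4 + ((V² - 7*V) - 13*1/(2*V)) = -4 + ((V² - 7*V) - 13/(2*V)) = -4 + (V² - 7*V - 13/(2*V)) = -4 + V² - 7*V - 13/(2*V))
M((√(4 + 2)*(-4))*2) - 1*(-828) = (-4 + ((√(4 + 2)*(-4))*2)² - 7*√(4 + 2)*(-4)*2 - 13*(-1/(8*√(4 + 2)))/2) - 1*(-828) = (-4 + ((√6*(-4))*2)² - 7*√6*(-4)*2 - 13*(-√6/48)/2) + 828 = (-4 + (-4*√6*2)² - 7*(-4*√6)*2 - 13*(-√6/48)/2) + 828 = (-4 + (-8*√6)² - (-56)*√6 - 13*(-√6/48)/2) + 828 = (-4 + 384 + 56*√6 - (-13)*√6/96) + 828 = (-4 + 384 + 56*√6 + 13*√6/96) + 828 = (380 + 5389*√6/96) + 828 = 1208 + 5389*√6/96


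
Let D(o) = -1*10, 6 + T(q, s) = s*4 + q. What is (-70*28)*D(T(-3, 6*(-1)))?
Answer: 19600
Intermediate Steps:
T(q, s) = -6 + q + 4*s (T(q, s) = -6 + (s*4 + q) = -6 + (4*s + q) = -6 + (q + 4*s) = -6 + q + 4*s)
D(o) = -10
(-70*28)*D(T(-3, 6*(-1))) = -70*28*(-10) = -1960*(-10) = 19600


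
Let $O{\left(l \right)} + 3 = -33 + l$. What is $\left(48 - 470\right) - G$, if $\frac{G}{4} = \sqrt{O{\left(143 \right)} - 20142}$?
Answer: $-422 - 4 i \sqrt{20035} \approx -422.0 - 566.18 i$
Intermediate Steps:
$O{\left(l \right)} = -36 + l$ ($O{\left(l \right)} = -3 + \left(-33 + l\right) = -36 + l$)
$G = 4 i \sqrt{20035}$ ($G = 4 \sqrt{\left(-36 + 143\right) - 20142} = 4 \sqrt{107 - 20142} = 4 \sqrt{-20035} = 4 i \sqrt{20035} \approx 566.18 i$)
$\left(48 - 470\right) - G = \left(48 - 470\right) - 4 i \sqrt{20035} = -422 - 4 i \sqrt{20035}$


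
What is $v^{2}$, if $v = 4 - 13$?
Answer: $81$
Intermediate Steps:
$v = -9$ ($v = 4 - 13 = -9$)
$v^{2} = \left(-9\right)^{2} = 81$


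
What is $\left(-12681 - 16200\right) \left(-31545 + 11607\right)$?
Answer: $575829378$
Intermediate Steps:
$\left(-12681 - 16200\right) \left(-31545 + 11607\right) = \left(-12681 - 16200\right) \left(-19938\right) = \left(-28881\right) \left(-19938\right) = 575829378$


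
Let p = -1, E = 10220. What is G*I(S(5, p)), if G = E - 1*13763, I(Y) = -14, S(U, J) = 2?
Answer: 49602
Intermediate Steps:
G = -3543 (G = 10220 - 1*13763 = 10220 - 13763 = -3543)
G*I(S(5, p)) = -3543*(-14) = 49602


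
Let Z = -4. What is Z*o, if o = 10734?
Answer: -42936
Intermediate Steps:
Z*o = -4*10734 = -42936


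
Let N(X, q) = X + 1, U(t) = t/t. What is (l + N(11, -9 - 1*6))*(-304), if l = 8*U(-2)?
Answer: -6080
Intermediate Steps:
U(t) = 1
N(X, q) = 1 + X
l = 8 (l = 8*1 = 8)
(l + N(11, -9 - 1*6))*(-304) = (8 + (1 + 11))*(-304) = (8 + 12)*(-304) = 20*(-304) = -6080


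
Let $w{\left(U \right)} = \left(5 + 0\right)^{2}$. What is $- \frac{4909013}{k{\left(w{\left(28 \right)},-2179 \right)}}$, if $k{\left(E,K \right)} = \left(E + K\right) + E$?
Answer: $\frac{4909013}{2129} \approx 2305.8$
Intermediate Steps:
$w{\left(U \right)} = 25$ ($w{\left(U \right)} = 5^{2} = 25$)
$k{\left(E,K \right)} = K + 2 E$
$- \frac{4909013}{k{\left(w{\left(28 \right)},-2179 \right)}} = - \frac{4909013}{-2179 + 2 \cdot 25} = - \frac{4909013}{-2179 + 50} = - \frac{4909013}{-2129} = \left(-4909013\right) \left(- \frac{1}{2129}\right) = \frac{4909013}{2129}$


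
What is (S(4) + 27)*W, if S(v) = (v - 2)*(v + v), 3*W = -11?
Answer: -473/3 ≈ -157.67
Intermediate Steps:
W = -11/3 (W = (1/3)*(-11) = -11/3 ≈ -3.6667)
S(v) = 2*v*(-2 + v) (S(v) = (-2 + v)*(2*v) = 2*v*(-2 + v))
(S(4) + 27)*W = (2*4*(-2 + 4) + 27)*(-11/3) = (2*4*2 + 27)*(-11/3) = (16 + 27)*(-11/3) = 43*(-11/3) = -473/3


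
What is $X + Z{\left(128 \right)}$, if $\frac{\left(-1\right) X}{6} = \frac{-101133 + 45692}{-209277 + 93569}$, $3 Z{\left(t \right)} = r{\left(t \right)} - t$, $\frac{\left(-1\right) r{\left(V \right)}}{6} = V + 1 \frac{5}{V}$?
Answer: $- \frac{1675190801}{5553984} \approx -301.62$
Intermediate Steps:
$r{\left(V \right)} = - \frac{30}{V} - 6 V$ ($r{\left(V \right)} = - 6 \left(V + 1 \frac{5}{V}\right) = - 6 \left(V + \frac{5}{V}\right) = - \frac{30}{V} - 6 V$)
$Z{\left(t \right)} = - \frac{10}{t} - \frac{7 t}{3}$ ($Z{\left(t \right)} = \frac{\left(- \frac{30}{t} - 6 t\right) - t}{3} = \frac{- \frac{30}{t} - 7 t}{3} = - \frac{10}{t} - \frac{7 t}{3}$)
$X = - \frac{166323}{57854}$ ($X = - 6 \frac{-101133 + 45692}{-209277 + 93569} = - 6 \left(- \frac{55441}{-115708}\right) = - 6 \left(\left(-55441\right) \left(- \frac{1}{115708}\right)\right) = \left(-6\right) \frac{55441}{115708} = - \frac{166323}{57854} \approx -2.8749$)
$X + Z{\left(128 \right)} = - \frac{166323}{57854} - \left(\frac{896}{3} + \frac{10}{128}\right) = - \frac{166323}{57854} - \frac{57359}{192} = - \frac{1675190801}{5553984}$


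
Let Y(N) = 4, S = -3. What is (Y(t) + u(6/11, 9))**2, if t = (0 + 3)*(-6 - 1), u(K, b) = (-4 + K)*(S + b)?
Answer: 33856/121 ≈ 279.80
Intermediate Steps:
u(K, b) = (-4 + K)*(-3 + b)
t = -21 (t = 3*(-7) = -21)
(Y(t) + u(6/11, 9))**2 = (4 + (12 - 4*9 - 18/11 + (6/11)*9))**2 = (4 + (12 - 36 - 18/11 + (6*(1/11))*9))**2 = (4 + (12 - 36 - 3*6/11 + (6/11)*9))**2 = (4 + (12 - 36 - 18/11 + 54/11))**2 = (4 - 228/11)**2 = (-184/11)**2 = 33856/121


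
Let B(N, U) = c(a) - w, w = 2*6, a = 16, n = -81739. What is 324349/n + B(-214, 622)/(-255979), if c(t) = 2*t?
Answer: -83028167451/20923467481 ≈ -3.9682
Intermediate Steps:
w = 12
B(N, U) = 20 (B(N, U) = 2*16 - 1*12 = 32 - 12 = 20)
324349/n + B(-214, 622)/(-255979) = 324349/(-81739) + 20/(-255979) = 324349*(-1/81739) + 20*(-1/255979) = -324349/81739 - 20/255979 = -83028167451/20923467481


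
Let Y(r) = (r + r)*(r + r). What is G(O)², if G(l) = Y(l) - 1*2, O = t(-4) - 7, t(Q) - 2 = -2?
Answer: 37636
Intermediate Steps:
t(Q) = 0 (t(Q) = 2 - 2 = 0)
Y(r) = 4*r² (Y(r) = (2*r)*(2*r) = 4*r²)
O = -7 (O = 0 - 7 = -7)
G(l) = -2 + 4*l² (G(l) = 4*l² - 1*2 = 4*l² - 2 = -2 + 4*l²)
G(O)² = (-2 + 4*(-7)²)² = (-2 + 4*49)² = (-2 + 196)² = 194² = 37636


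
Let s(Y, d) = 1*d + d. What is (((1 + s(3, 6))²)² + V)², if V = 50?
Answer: 818589321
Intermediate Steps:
s(Y, d) = 2*d (s(Y, d) = d + d = 2*d)
(((1 + s(3, 6))²)² + V)² = (((1 + 2*6)²)² + 50)² = (((1 + 12)²)² + 50)² = ((13²)² + 50)² = (169² + 50)² = (28561 + 50)² = 28611² = 818589321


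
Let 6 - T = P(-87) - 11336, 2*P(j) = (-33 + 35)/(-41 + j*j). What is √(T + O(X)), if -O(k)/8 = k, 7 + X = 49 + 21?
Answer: √153549487366/3764 ≈ 104.11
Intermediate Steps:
X = 63 (X = -7 + (49 + 21) = -7 + 70 = 63)
P(j) = 1/(-41 + j²) (P(j) = ((-33 + 35)/(-41 + j*j))/2 = (2/(-41 + j²))/2 = 1/(-41 + j²))
O(k) = -8*k
T = 85382575/7528 (T = 6 - (1/(-41 + (-87)²) - 11336) = 6 - (1/(-41 + 7569) - 11336) = 6 - (1/7528 - 11336) = 6 - 1*(-85337407/7528) = 6 + 85337407/7528 = 85382575/7528 ≈ 11342.)
√(T + O(X)) = √(85382575/7528 - 8*63) = √(85382575/7528 - 504) = √(81588463/7528) = √153549487366/3764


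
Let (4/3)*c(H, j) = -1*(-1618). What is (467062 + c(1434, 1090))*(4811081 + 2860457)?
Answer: 3592393292719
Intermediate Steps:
c(H, j) = 2427/2 (c(H, j) = 3*(-1*(-1618))/4 = (3/4)*1618 = 2427/2)
(467062 + c(1434, 1090))*(4811081 + 2860457) = (467062 + 2427/2)*(4811081 + 2860457) = (936551/2)*7671538 = 3592393292719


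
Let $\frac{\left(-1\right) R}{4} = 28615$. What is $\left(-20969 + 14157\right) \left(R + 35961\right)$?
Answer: $534735188$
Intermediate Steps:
$R = -114460$ ($R = \left(-4\right) 28615 = -114460$)
$\left(-20969 + 14157\right) \left(R + 35961\right) = \left(-20969 + 14157\right) \left(-114460 + 35961\right) = \left(-6812\right) \left(-78499\right) = 534735188$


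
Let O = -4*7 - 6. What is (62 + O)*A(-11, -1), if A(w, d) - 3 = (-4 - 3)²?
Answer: 1456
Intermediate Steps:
A(w, d) = 52 (A(w, d) = 3 + (-4 - 3)² = 3 + (-7)² = 3 + 49 = 52)
O = -34 (O = -28 - 6 = -34)
(62 + O)*A(-11, -1) = (62 - 34)*52 = 28*52 = 1456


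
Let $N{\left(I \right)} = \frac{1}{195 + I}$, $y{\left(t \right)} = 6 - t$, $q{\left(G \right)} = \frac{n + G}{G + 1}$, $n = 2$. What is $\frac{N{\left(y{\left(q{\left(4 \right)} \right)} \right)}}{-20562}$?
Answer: $- \frac{5}{20541438} \approx -2.4341 \cdot 10^{-7}$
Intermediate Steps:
$q{\left(G \right)} = \frac{2 + G}{1 + G}$ ($q{\left(G \right)} = \frac{2 + G}{G + 1} = \frac{2 + G}{1 + G}$)
$\frac{N{\left(y{\left(q{\left(4 \right)} \right)} \right)}}{-20562} = \frac{1}{\left(195 + \left(6 - \frac{2 + 4}{1 + 4}\right)\right) \left(-20562\right)} = \frac{1}{195 + \left(6 - \frac{1}{5} \cdot 6\right)} \left(- \frac{1}{20562}\right) = \frac{1}{195 + \left(6 - \frac{6}{5}\right)} \left(- \frac{1}{20562}\right) = \frac{1}{195 + \frac{24}{5}} \left(- \frac{1}{20562}\right) = \frac{1}{\frac{999}{5}} \left(- \frac{1}{20562}\right) = \frac{5}{999} \left(- \frac{1}{20562}\right) = - \frac{5}{20541438}$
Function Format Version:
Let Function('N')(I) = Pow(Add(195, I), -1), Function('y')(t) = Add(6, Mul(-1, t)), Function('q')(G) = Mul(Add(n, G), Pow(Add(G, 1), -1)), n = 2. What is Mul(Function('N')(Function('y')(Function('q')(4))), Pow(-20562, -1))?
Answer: Rational(-5, 20541438) ≈ -2.4341e-7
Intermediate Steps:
Function('q')(G) = Mul(Pow(Add(1, G), -1), Add(2, G)) (Function('q')(G) = Mul(Add(2, G), Pow(Add(G, 1), -1)) = Mul(Add(2, G), Pow(Add(1, G), -1)) = Mul(Pow(Add(1, G), -1), Add(2, G)))
Mul(Function('N')(Function('y')(Function('q')(4))), Pow(-20562, -1)) = Mul(Pow(Add(195, Add(6, Mul(-1, Mul(Pow(Add(1, 4), -1), Add(2, 4))))), -1), Pow(-20562, -1)) = Mul(Pow(Add(195, Add(6, Mul(-1, Mul(Pow(5, -1), 6)))), -1), Rational(-1, 20562)) = Mul(Pow(Add(195, Add(6, Mul(-1, Mul(Rational(1, 5), 6)))), -1), Rational(-1, 20562)) = Mul(Pow(Add(195, Add(6, Mul(-1, Rational(6, 5)))), -1), Rational(-1, 20562)) = Mul(Pow(Add(195, Add(6, Rational(-6, 5))), -1), Rational(-1, 20562)) = Mul(Pow(Add(195, Rational(24, 5)), -1), Rational(-1, 20562)) = Mul(Pow(Rational(999, 5), -1), Rational(-1, 20562)) = Mul(Rational(5, 999), Rational(-1, 20562)) = Rational(-5, 20541438)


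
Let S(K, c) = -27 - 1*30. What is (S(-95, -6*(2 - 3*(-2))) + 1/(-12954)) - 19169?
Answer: -249053605/12954 ≈ -19226.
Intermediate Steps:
S(K, c) = -57 (S(K, c) = -27 - 30 = -57)
(S(-95, -6*(2 - 3*(-2))) + 1/(-12954)) - 19169 = (-57 + 1/(-12954)) - 19169 = (-57 - 1/12954) - 19169 = -738379/12954 - 19169 = -249053605/12954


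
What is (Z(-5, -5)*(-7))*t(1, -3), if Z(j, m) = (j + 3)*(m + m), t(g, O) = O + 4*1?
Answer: -140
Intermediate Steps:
t(g, O) = 4 + O (t(g, O) = O + 4 = 4 + O)
Z(j, m) = 2*m*(3 + j) (Z(j, m) = (3 + j)*(2*m) = 2*m*(3 + j))
(Z(-5, -5)*(-7))*t(1, -3) = ((2*(-5)*(3 - 5))*(-7))*(4 - 3) = ((2*(-5)*(-2))*(-7))*1 = (20*(-7))*1 = -140*1 = -140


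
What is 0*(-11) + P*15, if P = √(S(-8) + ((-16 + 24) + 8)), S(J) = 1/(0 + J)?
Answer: 15*√254/4 ≈ 59.765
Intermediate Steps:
S(J) = 1/J
P = √254/4 (P = √(1/(-8) + ((-16 + 24) + 8)) = √(-⅛ + (8 + 8)) = √(-⅛ + 16) = √(127/8) = √254/4 ≈ 3.9843)
0*(-11) + P*15 = 0*(-11) + (√254/4)*15 = 0 + 15*√254/4 = 15*√254/4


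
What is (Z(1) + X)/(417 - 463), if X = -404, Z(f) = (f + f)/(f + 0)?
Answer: 201/23 ≈ 8.7391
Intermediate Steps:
Z(f) = 2 (Z(f) = (2*f)/f = 2)
(Z(1) + X)/(417 - 463) = (2 - 404)/(417 - 463) = -402/(-46) = -402*(-1/46) = 201/23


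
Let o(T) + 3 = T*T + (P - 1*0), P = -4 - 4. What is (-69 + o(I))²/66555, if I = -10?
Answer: 80/13311 ≈ 0.0060101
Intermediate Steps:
P = -8
o(T) = -11 + T² (o(T) = -3 + (T*T + (-8 - 1*0)) = -3 + (T² + (-8 + 0)) = -3 + (T² - 8) = -3 + (-8 + T²) = -11 + T²)
(-69 + o(I))²/66555 = (-69 + (-11 + (-10)²))²/66555 = (-69 + (-11 + 100))²*(1/66555) = (-69 + 89)²*(1/66555) = 20²*(1/66555) = 400*(1/66555) = 80/13311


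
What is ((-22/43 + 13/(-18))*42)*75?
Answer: -167125/43 ≈ -3886.6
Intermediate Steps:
((-22/43 + 13/(-18))*42)*75 = ((-22*1/43 + 13*(-1/18))*42)*75 = ((-22/43 - 13/18)*42)*75 = -955/774*42*75 = -6685/129*75 = -167125/43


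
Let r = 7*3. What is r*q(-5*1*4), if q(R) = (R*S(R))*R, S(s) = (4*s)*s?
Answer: 13440000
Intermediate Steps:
S(s) = 4*s**2
q(R) = 4*R**4 (q(R) = (R*(4*R**2))*R = (4*R**3)*R = 4*R**4)
r = 21
r*q(-5*1*4) = 21*(4*(-5*1*4)**4) = 21*(4*(-5*4)**4) = 21*(4*(-20)**4) = 21*(4*160000) = 21*640000 = 13440000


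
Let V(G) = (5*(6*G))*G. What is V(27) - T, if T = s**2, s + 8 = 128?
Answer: 7470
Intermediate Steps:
s = 120 (s = -8 + 128 = 120)
V(G) = 30*G**2 (V(G) = (30*G)*G = 30*G**2)
T = 14400 (T = 120**2 = 14400)
V(27) - T = 30*27**2 - 1*14400 = 30*729 - 14400 = 21870 - 14400 = 7470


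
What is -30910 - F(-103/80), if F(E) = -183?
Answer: -30727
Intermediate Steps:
-30910 - F(-103/80) = -30910 - 1*(-183) = -30910 + 183 = -30727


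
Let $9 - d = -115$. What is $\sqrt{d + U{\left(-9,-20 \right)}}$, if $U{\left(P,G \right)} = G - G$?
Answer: $2 \sqrt{31} \approx 11.136$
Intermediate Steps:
$d = 124$ ($d = 9 - -115 = 9 + 115 = 124$)
$U{\left(P,G \right)} = 0$
$\sqrt{d + U{\left(-9,-20 \right)}} = \sqrt{124 + 0} = \sqrt{124} = 2 \sqrt{31}$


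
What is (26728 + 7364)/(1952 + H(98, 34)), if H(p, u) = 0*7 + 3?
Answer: 34092/1955 ≈ 17.438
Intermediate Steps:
H(p, u) = 3 (H(p, u) = 0 + 3 = 3)
(26728 + 7364)/(1952 + H(98, 34)) = (26728 + 7364)/(1952 + 3) = 34092/1955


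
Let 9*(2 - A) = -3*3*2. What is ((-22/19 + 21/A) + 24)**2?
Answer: 4558225/5776 ≈ 789.17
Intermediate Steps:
A = 4 (A = 2 - (-3*3)*2/9 = 2 - (-1)*2 = 2 - 1/9*(-18) = 2 + 2 = 4)
((-22/19 + 21/A) + 24)**2 = ((-22/19 + 21/4) + 24)**2 = (311/76 + 24)**2 = (2135/76)**2 = 4558225/5776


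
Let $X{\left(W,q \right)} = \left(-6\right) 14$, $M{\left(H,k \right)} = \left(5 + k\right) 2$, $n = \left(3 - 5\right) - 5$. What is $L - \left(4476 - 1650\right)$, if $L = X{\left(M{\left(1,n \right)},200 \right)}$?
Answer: $-2910$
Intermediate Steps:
$n = -7$ ($n = \left(3 - 5\right) - 5 = -2 - 5 = -7$)
$M{\left(H,k \right)} = 10 + 2 k$
$X{\left(W,q \right)} = -84$
$L = -84$
$L - \left(4476 - 1650\right) = -84 - \left(4476 - 1650\right) = -84 - 2826 = -2910$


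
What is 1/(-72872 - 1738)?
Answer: -1/74610 ≈ -1.3403e-5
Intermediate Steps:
1/(-72872 - 1738) = 1/(-74610) = -1/74610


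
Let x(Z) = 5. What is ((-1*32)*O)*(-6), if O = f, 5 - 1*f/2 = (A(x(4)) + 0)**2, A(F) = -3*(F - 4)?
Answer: -1536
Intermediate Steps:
A(F) = 12 - 3*F (A(F) = -3*(-4 + F) = 12 - 3*F)
f = -8 (f = 10 - 2*((12 - 3*5) + 0)**2 = 10 - 2*((12 - 15) + 0)**2 = 10 - 2*(-3 + 0)**2 = 10 - 2*(-3)**2 = 10 - 2*9 = 10 - 18 = -8)
O = -8
((-1*32)*O)*(-6) = (-1*32*(-8))*(-6) = -32*(-8)*(-6) = 256*(-6) = -1536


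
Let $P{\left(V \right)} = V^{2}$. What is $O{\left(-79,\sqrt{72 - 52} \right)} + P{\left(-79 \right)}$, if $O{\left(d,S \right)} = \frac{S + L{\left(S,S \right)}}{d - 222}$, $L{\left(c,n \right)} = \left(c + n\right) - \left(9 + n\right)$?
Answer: $\frac{1878550}{301} - \frac{4 \sqrt{5}}{301} \approx 6241.0$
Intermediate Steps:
$L{\left(c,n \right)} = -9 + c$
$O{\left(d,S \right)} = \frac{-9 + 2 S}{-222 + d}$ ($O{\left(d,S \right)} = \frac{S + \left(-9 + S\right)}{d - 222} = \frac{-9 + 2 S}{-222 + d}$)
$O{\left(-79,\sqrt{72 - 52} \right)} + P{\left(-79 \right)} = \frac{-9 + 2 \sqrt{72 - 52}}{-222 - 79} + \left(-79\right)^{2} = \frac{-9 + 2 \sqrt{20}}{-301} + 6241 = - \frac{-9 + 2 \cdot 2 \sqrt{5}}{301} + 6241 = - \frac{-9 + 4 \sqrt{5}}{301} + 6241 = \left(\frac{9}{301} - \frac{4 \sqrt{5}}{301}\right) + 6241 = \frac{1878550}{301} - \frac{4 \sqrt{5}}{301}$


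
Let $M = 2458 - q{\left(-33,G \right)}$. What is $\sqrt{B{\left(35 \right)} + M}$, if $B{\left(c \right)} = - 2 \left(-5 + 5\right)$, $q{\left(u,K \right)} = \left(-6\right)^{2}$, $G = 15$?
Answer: $\sqrt{2422} \approx 49.214$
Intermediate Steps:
$q{\left(u,K \right)} = 36$
$B{\left(c \right)} = 0$ ($B{\left(c \right)} = \left(-2\right) 0 = 0$)
$M = 2422$ ($M = 2458 - 36 = 2422$)
$\sqrt{B{\left(35 \right)} + M} = \sqrt{0 + 2422} = \sqrt{2422}$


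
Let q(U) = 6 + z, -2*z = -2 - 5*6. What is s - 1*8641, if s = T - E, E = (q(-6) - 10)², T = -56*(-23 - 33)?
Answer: -5649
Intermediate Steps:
z = 16 (z = -(-2 - 5*6)/2 = -(-2 - 30)/2 = -½*(-32) = 16)
T = 3136 (T = -56*(-56) = 3136)
q(U) = 22 (q(U) = 6 + 16 = 22)
E = 144 (E = (22 - 10)² = 12² = 144)
s = 2992 (s = 3136 - 1*144 = 3136 - 144 = 2992)
s - 1*8641 = 2992 - 1*8641 = 2992 - 8641 = -5649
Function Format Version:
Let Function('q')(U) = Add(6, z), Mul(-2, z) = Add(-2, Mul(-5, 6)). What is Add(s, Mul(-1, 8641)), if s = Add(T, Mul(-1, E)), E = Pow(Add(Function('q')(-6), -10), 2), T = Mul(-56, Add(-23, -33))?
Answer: -5649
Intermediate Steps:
z = 16 (z = Mul(Rational(-1, 2), Add(-2, Mul(-5, 6))) = Mul(Rational(-1, 2), Add(-2, -30)) = Mul(Rational(-1, 2), -32) = 16)
T = 3136 (T = Mul(-56, -56) = 3136)
Function('q')(U) = 22 (Function('q')(U) = Add(6, 16) = 22)
E = 144 (E = Pow(Add(22, -10), 2) = Pow(12, 2) = 144)
s = 2992 (s = Add(3136, Mul(-1, 144)) = Add(3136, -144) = 2992)
Add(s, Mul(-1, 8641)) = Add(2992, Mul(-1, 8641)) = Add(2992, -8641) = -5649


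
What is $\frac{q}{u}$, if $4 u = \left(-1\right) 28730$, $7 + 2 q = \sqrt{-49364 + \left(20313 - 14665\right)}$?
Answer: $\frac{7}{14365} - \frac{2 i \sqrt{10929}}{14365} \approx 0.0004873 - 0.014555 i$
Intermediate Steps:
$q = - \frac{7}{2} + i \sqrt{10929}$ ($q = - \frac{7}{2} + \frac{\sqrt{-49364 + \left(20313 - 14665\right)}}{2} = - \frac{7}{2} + \frac{\sqrt{-49364 + 5648}}{2} = - \frac{7}{2} + \frac{\sqrt{-43716}}{2} = - \frac{7}{2} + \frac{2 i \sqrt{10929}}{2} = - \frac{7}{2} + i \sqrt{10929} \approx -3.5 + 104.54 i$)
$u = - \frac{14365}{2}$ ($u = \frac{\left(-1\right) 28730}{4} = \frac{1}{4} \left(-28730\right) = - \frac{14365}{2} \approx -7182.5$)
$\frac{q}{u} = \frac{- \frac{7}{2} + i \sqrt{10929}}{- \frac{14365}{2}} = \left(- \frac{7}{2} + i \sqrt{10929}\right) \left(- \frac{2}{14365}\right) = \frac{7}{14365} - \frac{2 i \sqrt{10929}}{14365}$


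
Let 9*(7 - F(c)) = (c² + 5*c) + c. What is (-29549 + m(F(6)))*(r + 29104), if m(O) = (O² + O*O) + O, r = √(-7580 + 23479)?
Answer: -859964992 - 29548*√15899 ≈ -8.6369e+8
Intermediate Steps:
F(c) = 7 - 2*c/3 - c²/9 (F(c) = 7 - ((c² + 5*c) + c)/9 = 7 - (c² + 6*c)/9 = 7 + (-2*c/3 - c²/9) = 7 - 2*c/3 - c²/9)
r = √15899 ≈ 126.09
m(O) = O + 2*O² (m(O) = (O² + O²) + O = 2*O² + O = O + 2*O²)
(-29549 + m(F(6)))*(r + 29104) = (-29549 + (7 - ⅔*6 - ⅑*6²)*(1 + 2*(7 - ⅔*6 - ⅑*6²)))*(√15899 + 29104) = (-29549 + (7 - 4 - ⅑*36)*(1 + 2*(7 - 4 - ⅑*36)))*(29104 + √15899) = (-29549 + (7 - 4 - 4)*(1 + 2*(7 - 4 - 4)))*(29104 + √15899) = (-29549 - (1 + 2*(-1)))*(29104 + √15899) = (-29549 - (1 - 2))*(29104 + √15899) = (-29549 - 1*(-1))*(29104 + √15899) = (-29549 + 1)*(29104 + √15899) = -29548*(29104 + √15899) = -859964992 - 29548*√15899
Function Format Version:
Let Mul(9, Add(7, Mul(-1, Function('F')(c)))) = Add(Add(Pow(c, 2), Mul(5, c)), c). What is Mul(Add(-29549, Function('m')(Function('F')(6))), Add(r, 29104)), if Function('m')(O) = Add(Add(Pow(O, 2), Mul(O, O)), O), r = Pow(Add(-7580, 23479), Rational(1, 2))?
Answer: Add(-859964992, Mul(-29548, Pow(15899, Rational(1, 2)))) ≈ -8.6369e+8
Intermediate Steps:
Function('F')(c) = Add(7, Mul(Rational(-2, 3), c), Mul(Rational(-1, 9), Pow(c, 2))) (Function('F')(c) = Add(7, Mul(Rational(-1, 9), Add(Add(Pow(c, 2), Mul(5, c)), c))) = Add(7, Mul(Rational(-1, 9), Add(Pow(c, 2), Mul(6, c)))) = Add(7, Add(Mul(Rational(-2, 3), c), Mul(Rational(-1, 9), Pow(c, 2)))) = Add(7, Mul(Rational(-2, 3), c), Mul(Rational(-1, 9), Pow(c, 2))))
r = Pow(15899, Rational(1, 2)) ≈ 126.09
Function('m')(O) = Add(O, Mul(2, Pow(O, 2))) (Function('m')(O) = Add(Add(Pow(O, 2), Pow(O, 2)), O) = Add(Mul(2, Pow(O, 2)), O) = Add(O, Mul(2, Pow(O, 2))))
Mul(Add(-29549, Function('m')(Function('F')(6))), Add(r, 29104)) = Mul(Add(-29549, Mul(Add(7, Mul(Rational(-2, 3), 6), Mul(Rational(-1, 9), Pow(6, 2))), Add(1, Mul(2, Add(7, Mul(Rational(-2, 3), 6), Mul(Rational(-1, 9), Pow(6, 2))))))), Add(Pow(15899, Rational(1, 2)), 29104)) = Mul(Add(-29549, Mul(Add(7, -4, Mul(Rational(-1, 9), 36)), Add(1, Mul(2, Add(7, -4, Mul(Rational(-1, 9), 36)))))), Add(29104, Pow(15899, Rational(1, 2)))) = Mul(Add(-29549, Mul(Add(7, -4, -4), Add(1, Mul(2, Add(7, -4, -4))))), Add(29104, Pow(15899, Rational(1, 2)))) = Mul(Add(-29549, Mul(-1, Add(1, Mul(2, -1)))), Add(29104, Pow(15899, Rational(1, 2)))) = Mul(Add(-29549, Mul(-1, Add(1, -2))), Add(29104, Pow(15899, Rational(1, 2)))) = Mul(Add(-29549, Mul(-1, -1)), Add(29104, Pow(15899, Rational(1, 2)))) = Mul(Add(-29549, 1), Add(29104, Pow(15899, Rational(1, 2)))) = Mul(-29548, Add(29104, Pow(15899, Rational(1, 2)))) = Add(-859964992, Mul(-29548, Pow(15899, Rational(1, 2))))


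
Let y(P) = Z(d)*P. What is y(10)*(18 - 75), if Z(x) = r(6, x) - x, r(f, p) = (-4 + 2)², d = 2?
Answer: -1140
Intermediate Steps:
r(f, p) = 4 (r(f, p) = (-2)² = 4)
Z(x) = 4 - x
y(P) = 2*P (y(P) = (4 - 1*2)*P = (4 - 2)*P = 2*P)
y(10)*(18 - 75) = (2*10)*(18 - 75) = 20*(-57) = -1140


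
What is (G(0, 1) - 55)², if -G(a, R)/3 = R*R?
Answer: 3364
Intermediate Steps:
G(a, R) = -3*R² (G(a, R) = -3*R*R = -3*R²)
(G(0, 1) - 55)² = (-3*1² - 55)² = (-3*1 - 55)² = (-3 - 55)² = (-58)² = 3364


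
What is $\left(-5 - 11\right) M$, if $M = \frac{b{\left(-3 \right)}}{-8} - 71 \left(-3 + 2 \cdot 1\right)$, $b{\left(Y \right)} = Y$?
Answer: $-1142$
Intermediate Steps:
$M = \frac{571}{8}$ ($M = - \frac{3}{-8} - 71 \left(-3 + 2 \cdot 1\right) = \left(-3\right) \left(- \frac{1}{8}\right) - 71 \left(-3 + 2\right) = \frac{3}{8} - -71 = \frac{3}{8} + 71 = \frac{571}{8} \approx 71.375$)
$\left(-5 - 11\right) M = \left(-5 - 11\right) \frac{571}{8} = \left(-16\right) \frac{571}{8} = -1142$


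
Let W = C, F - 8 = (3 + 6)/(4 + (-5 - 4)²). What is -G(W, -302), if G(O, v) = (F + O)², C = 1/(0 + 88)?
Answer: -3686554089/55950400 ≈ -65.890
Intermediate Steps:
F = 689/85 (F = 8 + (3 + 6)/(4 + (-5 - 4)²) = 8 + 9/(4 + (-9)²) = 8 + 9/(4 + 81) = 8 + 9/85 = 689/85 ≈ 8.1059)
C = 1/88 ≈ 0.011364
W = 1/88 ≈ 0.011364
G(O, v) = (689/85 + O)²
-G(W, -302) = -(689 + 85*(1/88))²/7225 = -(689 + 85/88)²/7225 = -(60717/88)²/7225 = -3686554089/(7225*7744) = -1*3686554089/55950400 = -3686554089/55950400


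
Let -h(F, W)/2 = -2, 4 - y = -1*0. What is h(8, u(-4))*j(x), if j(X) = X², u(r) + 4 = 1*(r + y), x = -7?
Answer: 196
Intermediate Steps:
y = 4 (y = 4 - (-1)*0 = 4 - 1*0 = 4 + 0 = 4)
u(r) = r (u(r) = -4 + 1*(r + 4) = -4 + 1*(4 + r) = -4 + (4 + r) = r)
h(F, W) = 4 (h(F, W) = -2*(-2) = 4)
h(8, u(-4))*j(x) = 4*(-7)² = 4*49 = 196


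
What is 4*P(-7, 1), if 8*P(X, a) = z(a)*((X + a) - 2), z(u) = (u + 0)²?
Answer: -4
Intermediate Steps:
z(u) = u²
P(X, a) = a²*(-2 + X + a)/8 (P(X, a) = (a²*((X + a) - 2))/8 = (a²*(-2 + X + a))/8 = a²*(-2 + X + a)/8)
4*P(-7, 1) = 4*((⅛)*1²*(-2 - 7 + 1)) = 4*((⅛)*1*(-8)) = 4*(-1) = -4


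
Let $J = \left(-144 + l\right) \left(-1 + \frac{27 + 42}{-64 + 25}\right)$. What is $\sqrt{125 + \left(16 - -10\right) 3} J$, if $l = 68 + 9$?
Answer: $\frac{2412 \sqrt{203}}{13} \approx 2643.5$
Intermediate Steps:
$l = 77$
$J = \frac{2412}{13}$ ($J = \left(-144 + 77\right) \left(-1 + \frac{27 + 42}{-64 + 25}\right) = - 67 \left(-1 + \frac{69}{-39}\right) = - 67 \left(-1 + 69 \left(- \frac{1}{39}\right)\right) = - 67 \left(-1 - \frac{23}{13}\right) = \left(-67\right) \left(- \frac{36}{13}\right) = \frac{2412}{13} \approx 185.54$)
$\sqrt{125 + \left(16 - -10\right) 3} J = \sqrt{125 + \left(16 - -10\right) 3} \cdot \frac{2412}{13} = \sqrt{125 + \left(16 + 10\right) 3} \cdot \frac{2412}{13} = \sqrt{125 + 26 \cdot 3} \cdot \frac{2412}{13} = \sqrt{125 + 78} \cdot \frac{2412}{13} = \sqrt{203} \cdot \frac{2412}{13} = \frac{2412 \sqrt{203}}{13}$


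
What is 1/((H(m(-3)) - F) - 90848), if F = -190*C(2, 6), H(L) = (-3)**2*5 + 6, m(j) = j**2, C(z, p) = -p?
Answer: -1/91937 ≈ -1.0877e-5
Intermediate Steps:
H(L) = 51 (H(L) = 9*5 + 6 = 45 + 6 = 51)
F = 1140 (F = -(-190)*6 = -190*(-6) = 1140)
1/((H(m(-3)) - F) - 90848) = 1/((51 - 1*1140) - 90848) = 1/((51 - 1140) - 90848) = 1/(-1089 - 90848) = 1/(-91937) = -1/91937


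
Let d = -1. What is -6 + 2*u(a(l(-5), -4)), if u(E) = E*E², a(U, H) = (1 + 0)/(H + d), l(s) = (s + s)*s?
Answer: -752/125 ≈ -6.0160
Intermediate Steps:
l(s) = 2*s² (l(s) = (2*s)*s = 2*s²)
a(U, H) = 1/(-1 + H) (a(U, H) = (1 + 0)/(H - 1) = 1/(-1 + H))
u(E) = E³
-6 + 2*u(a(l(-5), -4)) = -6 + 2*(1/(-1 - 4))³ = -6 + 2*(1/(-5))³ = -6 + 2*(-⅕)³ = -6 + 2*(-1/125) = -6 - 2/125 = -752/125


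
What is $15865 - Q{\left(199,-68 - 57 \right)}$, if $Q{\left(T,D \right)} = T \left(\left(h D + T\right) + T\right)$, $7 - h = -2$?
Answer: $160538$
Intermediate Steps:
$h = 9$ ($h = 7 - -2 = 7 + 2 = 9$)
$Q{\left(T,D \right)} = T \left(2 T + 9 D\right)$ ($Q{\left(T,D \right)} = T \left(\left(9 D + T\right) + T\right) = T \left(\left(T + 9 D\right) + T\right) = T \left(2 T + 9 D\right)$)
$15865 - Q{\left(199,-68 - 57 \right)} = 15865 - 199 \left(2 \cdot 199 + 9 \left(-68 - 57\right)\right) = 15865 - 199 \left(398 + 9 \left(-125\right)\right) = 15865 - 199 \left(398 - 1125\right) = 15865 - 199 \left(-727\right) = 15865 - -144673 = 15865 + 144673 = 160538$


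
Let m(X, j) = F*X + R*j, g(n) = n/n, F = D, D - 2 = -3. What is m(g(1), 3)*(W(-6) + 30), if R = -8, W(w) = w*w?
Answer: -1650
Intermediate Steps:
D = -1 (D = 2 - 3 = -1)
F = -1
W(w) = w**2
g(n) = 1
m(X, j) = -X - 8*j
m(g(1), 3)*(W(-6) + 30) = (-1*1 - 8*3)*((-6)**2 + 30) = (-1 - 24)*(36 + 30) = -25*66 = -1650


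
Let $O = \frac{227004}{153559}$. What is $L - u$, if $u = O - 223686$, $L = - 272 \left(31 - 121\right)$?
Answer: $\frac{38107895790}{153559} \approx 2.4816 \cdot 10^{5}$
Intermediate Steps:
$O = \frac{227004}{153559}$ ($O = 227004 \cdot \frac{1}{153559} = \frac{227004}{153559} \approx 1.4783$)
$L = 24480$ ($L = \left(-272\right) \left(-90\right) = 24480$)
$u = - \frac{34348771470}{153559}$ ($u = \frac{227004}{153559} - 223686 = - \frac{34348771470}{153559} \approx -2.2368 \cdot 10^{5}$)
$L - u = 24480 - - \frac{34348771470}{153559} = 24480 + \frac{34348771470}{153559} = \frac{38107895790}{153559}$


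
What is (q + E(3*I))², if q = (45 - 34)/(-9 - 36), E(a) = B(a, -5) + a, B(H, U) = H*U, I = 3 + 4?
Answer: 14371681/2025 ≈ 7097.1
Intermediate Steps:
I = 7
E(a) = -4*a (E(a) = a*(-5) + a = -5*a + a = -4*a)
q = -11/45 (q = 11/(-45) = 11*(-1/45) = -11/45 ≈ -0.24444)
(q + E(3*I))² = (-11/45 - 12*7)² = (-11/45 - 4*21)² = (-11/45 - 84)² = (-3791/45)² = 14371681/2025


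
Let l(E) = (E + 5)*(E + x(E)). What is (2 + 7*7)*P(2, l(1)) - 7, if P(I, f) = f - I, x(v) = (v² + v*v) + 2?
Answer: 1421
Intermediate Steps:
x(v) = 2 + 2*v² (x(v) = (v² + v²) + 2 = 2*v² + 2 = 2 + 2*v²)
l(E) = (5 + E)*(2 + E + 2*E²) (l(E) = (E + 5)*(E + (2 + 2*E²)) = (5 + E)*(2 + E + 2*E²))
(2 + 7*7)*P(2, l(1)) - 7 = (2 + 7*7)*((10 + 2*1³ + 7*1 + 11*1²) - 1*2) - 7 = (2 + 49)*((10 + 2*1 + 7 + 11*1) - 2) - 7 = 51*((10 + 2 + 7 + 11) - 2) - 7 = 51*(30 - 2) - 7 = 51*28 - 7 = 1428 - 7 = 1421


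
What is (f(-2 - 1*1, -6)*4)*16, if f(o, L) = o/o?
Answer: 64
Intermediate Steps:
f(o, L) = 1
(f(-2 - 1*1, -6)*4)*16 = (1*4)*16 = 4*16 = 64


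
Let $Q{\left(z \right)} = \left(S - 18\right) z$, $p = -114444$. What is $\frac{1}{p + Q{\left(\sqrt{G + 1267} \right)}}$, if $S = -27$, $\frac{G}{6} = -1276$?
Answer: $\frac{i}{9 \left(- 12716 i + 5 \sqrt{6389}\right)} \approx -8.7293 \cdot 10^{-6} + 2.7436 \cdot 10^{-7} i$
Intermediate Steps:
$G = -7656$ ($G = 6 \left(-1276\right) = -7656$)
$Q{\left(z \right)} = - 45 z$ ($Q{\left(z \right)} = \left(-27 - 18\right) z = - 45 z$)
$\frac{1}{p + Q{\left(\sqrt{G + 1267} \right)}} = \frac{1}{-114444 - 45 \sqrt{-7656 + 1267}} = \frac{1}{-114444 - 45 \sqrt{-6389}} = \frac{1}{-114444 - 45 i \sqrt{6389}}$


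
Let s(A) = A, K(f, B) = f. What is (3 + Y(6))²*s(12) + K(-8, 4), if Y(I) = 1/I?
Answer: 337/3 ≈ 112.33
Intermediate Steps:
(3 + Y(6))²*s(12) + K(-8, 4) = (3 + 1/6)²*12 - 8 = (3 + ⅙)²*12 - 8 = (19/6)²*12 - 8 = (361/36)*12 - 8 = 361/3 - 8 = 337/3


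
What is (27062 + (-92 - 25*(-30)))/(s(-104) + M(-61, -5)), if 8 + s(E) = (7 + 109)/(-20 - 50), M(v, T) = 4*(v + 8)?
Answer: -53900/431 ≈ -125.06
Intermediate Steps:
M(v, T) = 32 + 4*v (M(v, T) = 4*(8 + v) = 32 + 4*v)
s(E) = -338/35 (s(E) = -8 + (7 + 109)/(-20 - 50) = -8 + 116/(-70) = -8 + 116*(-1/70) = -8 - 58/35 = -338/35)
(27062 + (-92 - 25*(-30)))/(s(-104) + M(-61, -5)) = (27062 + (-92 - 25*(-30)))/(-338/35 + (32 + 4*(-61))) = (27062 + (-92 + 750))/(-338/35 + (32 - 244)) = (27062 + 658)/(-338/35 - 212) = 27720/(-7758/35) = 27720*(-35/7758) = -53900/431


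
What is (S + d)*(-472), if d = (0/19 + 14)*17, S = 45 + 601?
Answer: -417248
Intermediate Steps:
S = 646
d = 238 (d = (0*(1/19) + 14)*17 = (0 + 14)*17 = 14*17 = 238)
(S + d)*(-472) = (646 + 238)*(-472) = 884*(-472) = -417248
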